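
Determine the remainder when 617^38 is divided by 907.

803

Compute successive squares:
38 in binary is 100110, i.e. 38 = 32 + 4 + 2.
617^1 ≡ 617 (mod 907)
617^2 ≡ 617^2 = 380689 ≡ 656 (mod 907)
617^4 ≡ 656^2 = 430336 ≡ 418 (mod 907)
617^8 ≡ 418^2 = 174724 ≡ 580 (mod 907)
617^16 ≡ 580^2 = 336400 ≡ 810 (mod 907)
617^32 ≡ 810^2 = 656100 ≡ 339 (mod 907)
617^38 = 617^32 · 617^4 · 617^2 ≡ 339 · 418 · 656 (mod 907).
Accumulate the product:
339 · 418 = 141702 ≡ 210
210 · 656 = 137760 ≡ 803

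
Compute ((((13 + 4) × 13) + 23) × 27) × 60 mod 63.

18

13 + 4 = 17
17 × 13 = 221 ≡ 32 (mod 63)
32 + 23 = 55
55 × 27 = 1485 ≡ 36 (mod 63)
36 × 60 = 2160 ≡ 18 (mod 63)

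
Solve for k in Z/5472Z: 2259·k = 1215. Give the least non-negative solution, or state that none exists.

485

gcd(2259, 5472) = 9, and 9 | 1215, so solutions exist.
Divide through by 9: 251·k ≡ 135 mod 608.
251⁻¹ ≡ 499 (mod 608).
k ≡ 499·135 ≡ 485 (mod 608).
The smallest non-negative solution is k = 485.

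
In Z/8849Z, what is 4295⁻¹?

8439

8849 = 2·4295 + 259
4295 = 16·259 + 151
259 = 1·151 + 108
151 = 1·108 + 43
108 = 2·43 + 22
43 = 1·22 + 21
22 = 1·21 + 1
21 = 21·1 + 0
gcd(4295, 8849) = 1, so the inverse exists.
Back-substitute for 1:
1 = 1·22 − 1·21
  = −1·43 + 2·22
  = 2·108 − 5·43
  = −5·151 + 7·108
  = 7·259 − 12·151
  = −12·4295 + 199·259
  = 199·8849 − 410·4295
So 4295⁻¹ ≡ −410 ≡ 8439 (mod 8849).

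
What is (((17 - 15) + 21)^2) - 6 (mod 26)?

17 - 15 = 2
2 + 21 = 23
(23)^2 ≡ 9 (mod 26)
9 - 6 = 3

3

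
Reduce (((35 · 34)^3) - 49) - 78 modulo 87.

35 · 34 = 1190 ≡ 59 (mod 87)
(59)^3 ≡ 59 (mod 87)
59 - 49 = 10
10 - 78 = -68 ≡ 19 (mod 87)

19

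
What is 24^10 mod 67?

10 in binary is 1010, i.e. 10 = 8 + 2.
24^1 ≡ 24 (mod 67)
24^2 ≡ 24^2 = 576 ≡ 40 (mod 67)
24^4 ≡ 40^2 = 1600 ≡ 59 (mod 67)
24^8 ≡ 59^2 = 3481 ≡ 64 (mod 67)
24^10 = 24^8 · 24^2 ≡ 64 · 40 (mod 67).
64 · 40 = 2560 ≡ 14 (mod 67).

14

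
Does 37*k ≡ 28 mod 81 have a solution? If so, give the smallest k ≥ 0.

73

gcd(37, 81) = 1, so a unique solution mod 81 exists.
37⁻¹ ≡ 46 (mod 81).
k ≡ 46*28 ≡ 73 (mod 81).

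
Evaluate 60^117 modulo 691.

Using repeated squaring:
117 in binary is 1110101, i.e. 117 = 64 + 32 + 16 + 4 + 1.
60^1 ≡ 60 (mod 691)
60^2 ≡ 60^2 = 3600 ≡ 145 (mod 691)
60^4 ≡ 145^2 = 21025 ≡ 295 (mod 691)
60^8 ≡ 295^2 = 87025 ≡ 650 (mod 691)
60^16 ≡ 650^2 = 422500 ≡ 299 (mod 691)
60^32 ≡ 299^2 = 89401 ≡ 262 (mod 691)
60^64 ≡ 262^2 = 68644 ≡ 235 (mod 691)
60^117 = 60^64 · 60^32 · 60^16 · 60^4 · 60^1 ≡ 235 · 262 · 299 · 295 · 60 (mod 691).
Accumulate the product:
235 · 262 = 61570 ≡ 71
71 · 299 = 21229 ≡ 499
499 · 295 = 147205 ≡ 22
22 · 60 = 1320 ≡ 629

629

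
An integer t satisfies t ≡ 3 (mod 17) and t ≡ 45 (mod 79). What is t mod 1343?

17⁻¹ mod 79: 17*14 ≡ 1 (mod 79), so 17⁻¹ ≡ 14.
t = 3 + 17*((45 − 3)*14 mod 79) = 3 + 17*35 = 598.
Check: 598 mod 17 = 3, 598 mod 79 = 45. ✓

598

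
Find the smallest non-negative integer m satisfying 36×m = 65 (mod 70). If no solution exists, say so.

no solution

gcd(36, 70) = 2, and 2 does not divide 65.
So the congruence has no solution.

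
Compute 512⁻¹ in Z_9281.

Run the extended Euclidean algorithm:
9281 = 18×512 + 65
512 = 7×65 + 57
65 = 1×57 + 8
57 = 7×8 + 1
8 = 8×1 + 0
gcd(512, 9281) = 1, so the inverse exists.
Bézout: 1 = −63×9281 + 1142×512.
So 512⁻¹ ≡ 1142 (mod 9281).

1142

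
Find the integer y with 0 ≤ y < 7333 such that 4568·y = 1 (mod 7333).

1212

Run the extended Euclidean algorithm:
7333 = 1·4568 + 2765
4568 = 1·2765 + 1803
2765 = 1·1803 + 962
1803 = 1·962 + 841
962 = 1·841 + 121
841 = 6·121 + 115
121 = 1·115 + 6
115 = 19·6 + 1
6 = 6·1 + 0
gcd(4568, 7333) = 1, so the inverse exists.
Back-substitute for 1:
1 = 1·115 − 19·6
  = −19·121 + 20·115
  = 20·841 − 139·121
  = −139·962 + 159·841
  = 159·1803 − 298·962
  = −298·2765 + 457·1803
  = 457·4568 − 755·2765
  = −755·7333 + 1212·4568
So 4568⁻¹ ≡ 1212 (mod 7333).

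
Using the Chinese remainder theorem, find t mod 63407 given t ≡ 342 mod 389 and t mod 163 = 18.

34574

389⁻¹ mod 163: 389*44 ≡ 1 (mod 163), so 389⁻¹ ≡ 44.
t = 342 + 389*((18 − 342)*44 mod 163) = 342 + 389*88 = 34574.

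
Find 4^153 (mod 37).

153 in binary is 10011001, i.e. 153 = 128 + 16 + 8 + 1.
4^1 ≡ 4 (mod 37)
4^2 ≡ 4^2 = 16 (mod 37)
4^4 ≡ 16^2 = 256 ≡ 34 (mod 37)
4^8 ≡ 34^2 = 1156 ≡ 9 (mod 37)
4^16 ≡ 9^2 = 81 ≡ 7 (mod 37)
4^32 ≡ 7^2 = 49 ≡ 12 (mod 37)
4^64 ≡ 12^2 = 144 ≡ 33 (mod 37)
4^128 ≡ 33^2 = 1089 ≡ 16 (mod 37)
4^153 = 4^128 × 4^16 × 4^8 × 4^1 ≡ 16 × 7 × 9 × 4 (mod 37).
Accumulate the product:
16 × 7 = 112 ≡ 1
1 × 9 = 9
9 × 4 = 36

36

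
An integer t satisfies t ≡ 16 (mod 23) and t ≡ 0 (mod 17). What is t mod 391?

85

23⁻¹ mod 17: 23·3 ≡ 1 (mod 17), so 23⁻¹ ≡ 3.
t = 16 + 23·((0 − 16)·3 mod 17) = 16 + 23·3 = 85.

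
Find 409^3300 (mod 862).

541

Using repeated squaring:
3300 in binary is 110011100100, i.e. 3300 = 2048 + 1024 + 128 + 64 + 32 + 4.
409^1 ≡ 409 (mod 862)
409^2 ≡ 409^2 = 167281 ≡ 53 (mod 862)
409^4 ≡ 53^2 = 2809 ≡ 223 (mod 862)
409^8 ≡ 223^2 = 49729 ≡ 595 (mod 862)
409^16 ≡ 595^2 = 354025 ≡ 605 (mod 862)
409^32 ≡ 605^2 = 366025 ≡ 537 (mod 862)
409^64 ≡ 537^2 = 288369 ≡ 461 (mod 862)
409^128 ≡ 461^2 = 212521 ≡ 469 (mod 862)
409^256 ≡ 469^2 = 219961 ≡ 151 (mod 862)
409^512 ≡ 151^2 = 22801 ≡ 389 (mod 862)
409^1024 ≡ 389^2 = 151321 ≡ 471 (mod 862)
409^2048 ≡ 471^2 = 221841 ≡ 307 (mod 862)
409^3300 = 409^2048 * 409^1024 * 409^128 * 409^64 * 409^32 * 409^4 ≡ 307 * 471 * 469 * 461 * 537 * 223 (mod 862).
Accumulate the product:
307 * 471 = 144597 ≡ 643
643 * 469 = 301567 ≡ 729
729 * 461 = 336069 ≡ 751
751 * 537 = 403287 ≡ 733
733 * 223 = 163459 ≡ 541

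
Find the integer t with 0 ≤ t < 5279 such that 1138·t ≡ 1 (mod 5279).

Run the extended Euclidean algorithm:
5279 = 4×1138 + 727
1138 = 1×727 + 411
727 = 1×411 + 316
411 = 1×316 + 95
316 = 3×95 + 31
95 = 3×31 + 2
31 = 15×2 + 1
2 = 2×1 + 0
gcd(1138, 5279) = 1, so the inverse exists.
Bézout: 1 = 551×5279 − 2556×1138.
So 1138⁻¹ ≡ −2556 ≡ 2723 (mod 5279).

2723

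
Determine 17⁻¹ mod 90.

By the extended Euclidean algorithm:
90 = 5*17 + 5
17 = 3*5 + 2
5 = 2*2 + 1
2 = 2*1 + 0
gcd(17, 90) = 1, so the inverse exists.
Back-substitute for 1:
1 = 1*5 − 2*2
  = −2*17 + 7*5
  = 7*90 − 37*17
So 17⁻¹ ≡ −37 ≡ 53 (mod 90).

53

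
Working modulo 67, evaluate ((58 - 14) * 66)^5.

55

58 - 14 = 44
44 * 66 = 2904 ≡ 23 (mod 67)
(23)^5 ≡ 55 (mod 67)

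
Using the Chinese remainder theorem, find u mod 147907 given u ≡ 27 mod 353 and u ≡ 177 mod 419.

353⁻¹ mod 419: 353×146 ≡ 1 (mod 419), so 353⁻¹ ≡ 146.
u = 27 + 353×((177 − 27)×146 mod 419) = 27 + 353×112 = 39563.

39563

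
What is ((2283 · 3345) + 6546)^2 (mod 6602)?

2283 · 3345 = 7636635 ≡ 4723 (mod 6602)
4723 + 6546 = 11269 ≡ 4667 (mod 6602)
(4667)^2 ≡ 891 (mod 6602)

891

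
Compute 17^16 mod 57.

Compute successive squares:
17^1 ≡ 17 (mod 57)
17^2 ≡ 17^2 = 289 ≡ 4 (mod 57)
17^4 ≡ 4^2 = 16 (mod 57)
17^8 ≡ 16^2 = 256 ≡ 28 (mod 57)
17^16 ≡ 28^2 = 784 ≡ 43 (mod 57)
So 17^16 ≡ 43 (mod 57).

43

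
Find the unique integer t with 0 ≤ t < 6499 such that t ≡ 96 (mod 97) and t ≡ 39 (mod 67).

4461

97⁻¹ mod 67: 97·38 ≡ 1 (mod 67), so 97⁻¹ ≡ 38.
t = 96 + 97·((39 − 96)·38 mod 67) = 96 + 97·45 = 4461.
Check: 4461 mod 97 = 96, 4461 mod 67 = 39. ✓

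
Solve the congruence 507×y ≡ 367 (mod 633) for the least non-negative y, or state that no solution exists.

gcd(507, 633) = 3, and 3 does not divide 367.
So the congruence has no solution.

no solution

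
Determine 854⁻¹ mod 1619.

Run the extended Euclidean algorithm:
1619 = 1*854 + 765
854 = 1*765 + 89
765 = 8*89 + 53
89 = 1*53 + 36
53 = 1*36 + 17
36 = 2*17 + 2
17 = 8*2 + 1
2 = 2*1 + 0
gcd(854, 1619) = 1, so the inverse exists.
Bézout: 1 = 403*1619 − 764*854.
So 854⁻¹ ≡ −764 ≡ 855 (mod 1619).

855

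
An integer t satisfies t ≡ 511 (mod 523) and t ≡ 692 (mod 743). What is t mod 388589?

523⁻¹ mod 743: 523*564 ≡ 1 (mod 743), so 523⁻¹ ≡ 564.
t = 511 + 523*((692 − 511)*564 mod 743) = 511 + 523*293 = 153750.

153750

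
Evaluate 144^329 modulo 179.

48

329 in binary is 101001001, i.e. 329 = 256 + 64 + 8 + 1.
144^1 ≡ 144 (mod 179)
144^2 ≡ 144^2 = 20736 ≡ 151 (mod 179)
144^4 ≡ 151^2 = 22801 ≡ 68 (mod 179)
144^8 ≡ 68^2 = 4624 ≡ 149 (mod 179)
144^16 ≡ 149^2 = 22201 ≡ 5 (mod 179)
144^32 ≡ 5^2 = 25 (mod 179)
144^64 ≡ 25^2 = 625 ≡ 88 (mod 179)
144^128 ≡ 88^2 = 7744 ≡ 47 (mod 179)
144^256 ≡ 47^2 = 2209 ≡ 61 (mod 179)
144^329 = 144^256 × 144^64 × 144^8 × 144^1 ≡ 61 × 88 × 149 × 144 (mod 179).
Accumulate the product:
61 × 88 = 5368 ≡ 177
177 × 149 = 26373 ≡ 60
60 × 144 = 8640 ≡ 48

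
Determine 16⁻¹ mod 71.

40

71 = 4*16 + 7
16 = 2*7 + 2
7 = 3*2 + 1
2 = 2*1 + 0
gcd(16, 71) = 1, so the inverse exists.
Bézout: 1 = 7*71 − 31*16.
So 16⁻¹ ≡ −31 ≡ 40 (mod 71).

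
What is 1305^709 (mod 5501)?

By square-and-multiply:
1305^1 ≡ 1305 (mod 5501)
1305^2 ≡ 1305^2 = 1703025 ≡ 3216 (mod 5501)
1305^4 ≡ 3216^2 = 10342656 ≡ 776 (mod 5501)
1305^8 ≡ 776^2 = 602176 ≡ 2567 (mod 5501)
1305^16 ≡ 2567^2 = 6589489 ≡ 4792 (mod 5501)
1305^32 ≡ 4792^2 = 22963264 ≡ 2090 (mod 5501)
1305^64 ≡ 2090^2 = 4368100 ≡ 306 (mod 5501)
1305^128 ≡ 306^2 = 93636 ≡ 119 (mod 5501)
1305^256 ≡ 119^2 = 14161 ≡ 3159 (mod 5501)
1305^512 ≡ 3159^2 = 9979281 ≡ 467 (mod 5501)
1305^709 = 1305^512 × 1305^128 × 1305^64 × 1305^4 × 1305^1 ≡ 467 × 119 × 306 × 776 × 1305 (mod 5501).
Accumulate the product:
467 × 119 = 55573 ≡ 563
563 × 306 = 172278 ≡ 1747
1747 × 776 = 1355672 ≡ 2426
2426 × 1305 = 3165930 ≡ 2855

2855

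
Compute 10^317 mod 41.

18

Compute successive squares:
317 in binary is 100111101, i.e. 317 = 256 + 32 + 16 + 8 + 4 + 1.
10^1 ≡ 10 (mod 41)
10^2 ≡ 10^2 = 100 ≡ 18 (mod 41)
10^4 ≡ 18^2 = 324 ≡ 37 (mod 41)
10^8 ≡ 37^2 = 1369 ≡ 16 (mod 41)
10^16 ≡ 16^2 = 256 ≡ 10 (mod 41)
10^32 ≡ 10^2 = 100 ≡ 18 (mod 41)
10^64 ≡ 18^2 = 324 ≡ 37 (mod 41)
10^128 ≡ 37^2 = 1369 ≡ 16 (mod 41)
10^256 ≡ 16^2 = 256 ≡ 10 (mod 41)
10^317 = 10^256 * 10^32 * 10^16 * 10^8 * 10^4 * 10^1 ≡ 10 * 18 * 10 * 16 * 37 * 10 (mod 41).
Accumulate the product:
10 * 18 = 180 ≡ 16
16 * 10 = 160 ≡ 37
37 * 16 = 592 ≡ 18
18 * 37 = 666 ≡ 10
10 * 10 = 100 ≡ 18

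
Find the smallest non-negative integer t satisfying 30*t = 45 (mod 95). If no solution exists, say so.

gcd(30, 95) = 5, and 5 | 45, so solutions exist.
Divide through by 5: 6*t ≡ 9 (mod 19).
6⁻¹ ≡ 16 (mod 19).
t ≡ 16*9 ≡ 11 (mod 19).
The smallest non-negative solution is t = 11.

11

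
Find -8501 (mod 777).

46

-8501 = -11×777 + 46, so -8501 ≡ 46 (mod 777).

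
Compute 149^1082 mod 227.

40

Using repeated squaring:
1082 in binary is 10000111010, i.e. 1082 = 1024 + 32 + 16 + 8 + 2.
149^1 ≡ 149 (mod 227)
149^2 ≡ 149^2 = 22201 ≡ 182 (mod 227)
149^4 ≡ 182^2 = 33124 ≡ 209 (mod 227)
149^8 ≡ 209^2 = 43681 ≡ 97 (mod 227)
149^16 ≡ 97^2 = 9409 ≡ 102 (mod 227)
149^32 ≡ 102^2 = 10404 ≡ 189 (mod 227)
149^64 ≡ 189^2 = 35721 ≡ 82 (mod 227)
149^128 ≡ 82^2 = 6724 ≡ 141 (mod 227)
149^256 ≡ 141^2 = 19881 ≡ 132 (mod 227)
149^512 ≡ 132^2 = 17424 ≡ 172 (mod 227)
149^1024 ≡ 172^2 = 29584 ≡ 74 (mod 227)
149^1082 = 149^1024 × 149^32 × 149^16 × 149^8 × 149^2 ≡ 74 × 189 × 102 × 97 × 182 (mod 227).
Accumulate the product:
74 × 189 = 13986 ≡ 139
139 × 102 = 14178 ≡ 104
104 × 97 = 10088 ≡ 100
100 × 182 = 18200 ≡ 40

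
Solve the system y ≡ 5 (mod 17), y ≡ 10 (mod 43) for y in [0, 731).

311

17⁻¹ mod 43: 17·38 ≡ 1 (mod 43), so 17⁻¹ ≡ 38.
y = 5 + 17·((10 − 5)·38 mod 43) = 5 + 17·18 = 311.
Check: 311 mod 17 = 5, 311 mod 43 = 10. ✓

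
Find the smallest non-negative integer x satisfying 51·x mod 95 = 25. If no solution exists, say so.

75

gcd(51, 95) = 1, so a unique solution mod 95 exists.
51⁻¹ ≡ 41 (mod 95).
x ≡ 41·25 ≡ 75 (mod 95).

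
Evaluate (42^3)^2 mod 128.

64

(42)^3 ≡ 104 (mod 128)
(104)^2 ≡ 64 (mod 128)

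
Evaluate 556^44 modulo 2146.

Compute successive squares:
556^1 ≡ 556 (mod 2146)
556^2 ≡ 556^2 = 309136 ≡ 112 (mod 2146)
556^4 ≡ 112^2 = 12544 ≡ 1814 (mod 2146)
556^8 ≡ 1814^2 = 3290596 ≡ 778 (mod 2146)
556^16 ≡ 778^2 = 605284 ≡ 112 (mod 2146)
556^32 ≡ 112^2 = 12544 ≡ 1814 (mod 2146)
556^44 = 556^32 * 556^8 * 556^4 ≡ 1814 * 778 * 1814 (mod 2146).
Accumulate the product:
1814 * 778 = 1411292 ≡ 1370
1370 * 1814 = 2485180 ≡ 112

112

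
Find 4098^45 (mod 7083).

Compute successive squares:
45 in binary is 101101, i.e. 45 = 32 + 8 + 4 + 1.
4098^1 ≡ 4098 (mod 7083)
4098^2 ≡ 4098^2 = 16793604 ≡ 6894 (mod 7083)
4098^4 ≡ 6894^2 = 47527236 ≡ 306 (mod 7083)
4098^8 ≡ 306^2 = 93636 ≡ 1557 (mod 7083)
4098^16 ≡ 1557^2 = 2424249 ≡ 1863 (mod 7083)
4098^32 ≡ 1863^2 = 3470769 ≡ 99 (mod 7083)
4098^45 = 4098^32 × 4098^8 × 4098^4 × 4098^1 ≡ 99 × 1557 × 306 × 4098 (mod 7083).
Accumulate the product:
99 × 1557 = 154143 ≡ 5400
5400 × 306 = 1652400 ≡ 2061
2061 × 4098 = 8445978 ≡ 3042

3042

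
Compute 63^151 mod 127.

Using repeated squaring:
151 in binary is 10010111, i.e. 151 = 128 + 16 + 4 + 2 + 1.
63^1 ≡ 63 (mod 127)
63^2 ≡ 63^2 = 3969 ≡ 32 (mod 127)
63^4 ≡ 32^2 = 1024 ≡ 8 (mod 127)
63^8 ≡ 8^2 = 64 (mod 127)
63^16 ≡ 64^2 = 4096 ≡ 32 (mod 127)
63^32 ≡ 32^2 = 1024 ≡ 8 (mod 127)
63^64 ≡ 8^2 = 64 (mod 127)
63^128 ≡ 64^2 = 4096 ≡ 32 (mod 127)
63^151 = 63^128 * 63^16 * 63^4 * 63^2 * 63^1 ≡ 32 * 32 * 8 * 32 * 63 (mod 127).
Accumulate the product:
32 * 32 = 1024 ≡ 8
8 * 8 = 64
64 * 32 = 2048 ≡ 16
16 * 63 = 1008 ≡ 119

119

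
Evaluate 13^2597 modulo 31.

17

Compute successive squares:
2597 in binary is 101000100101, i.e. 2597 = 2048 + 512 + 32 + 4 + 1.
13^1 ≡ 13 (mod 31)
13^2 ≡ 13^2 = 169 ≡ 14 (mod 31)
13^4 ≡ 14^2 = 196 ≡ 10 (mod 31)
13^8 ≡ 10^2 = 100 ≡ 7 (mod 31)
13^16 ≡ 7^2 = 49 ≡ 18 (mod 31)
13^32 ≡ 18^2 = 324 ≡ 14 (mod 31)
13^64 ≡ 14^2 = 196 ≡ 10 (mod 31)
13^128 ≡ 10^2 = 100 ≡ 7 (mod 31)
13^256 ≡ 7^2 = 49 ≡ 18 (mod 31)
13^512 ≡ 18^2 = 324 ≡ 14 (mod 31)
13^1024 ≡ 14^2 = 196 ≡ 10 (mod 31)
13^2048 ≡ 10^2 = 100 ≡ 7 (mod 31)
13^2597 = 13^2048 · 13^512 · 13^32 · 13^4 · 13^1 ≡ 7 · 14 · 14 · 10 · 13 (mod 31).
Accumulate the product:
7 · 14 = 98 ≡ 5
5 · 14 = 70 ≡ 8
8 · 10 = 80 ≡ 18
18 · 13 = 234 ≡ 17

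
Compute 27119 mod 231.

92

27119 = 117×231 + 92, so 27119 ≡ 92 (mod 231).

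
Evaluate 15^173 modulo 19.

173 in binary is 10101101, i.e. 173 = 128 + 32 + 8 + 4 + 1.
15^1 ≡ 15 (mod 19)
15^2 ≡ 15^2 = 225 ≡ 16 (mod 19)
15^4 ≡ 16^2 = 256 ≡ 9 (mod 19)
15^8 ≡ 9^2 = 81 ≡ 5 (mod 19)
15^16 ≡ 5^2 = 25 ≡ 6 (mod 19)
15^32 ≡ 6^2 = 36 ≡ 17 (mod 19)
15^64 ≡ 17^2 = 289 ≡ 4 (mod 19)
15^128 ≡ 4^2 = 16 (mod 19)
15^173 = 15^128 × 15^32 × 15^8 × 15^4 × 15^1 ≡ 16 × 17 × 5 × 9 × 15 (mod 19).
Accumulate the product:
16 × 17 = 272 ≡ 6
6 × 5 = 30 ≡ 11
11 × 9 = 99 ≡ 4
4 × 15 = 60 ≡ 3

3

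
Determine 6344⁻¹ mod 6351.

6351 = 1·6344 + 7
6344 = 906·7 + 2
7 = 3·2 + 1
2 = 2·1 + 0
gcd(6344, 6351) = 1, so the inverse exists.
Bézout: 1 = 2719·6351 − 2722·6344.
So 6344⁻¹ ≡ −2722 ≡ 3629 (mod 6351).

3629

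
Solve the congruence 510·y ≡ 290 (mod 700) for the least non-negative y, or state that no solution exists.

gcd(510, 700) = 10, and 10 | 290, so solutions exist.
Divide through by 10: 51·y ≡ 29 (mod 70).
51⁻¹ ≡ 11 (mod 70).
y ≡ 11·29 ≡ 39 (mod 70).
The smallest non-negative solution is y = 39.

39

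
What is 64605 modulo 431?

64605 = 149×431 + 386, so 64605 ≡ 386 (mod 431).

386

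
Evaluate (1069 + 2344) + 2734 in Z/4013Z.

1069 + 2344 = 3413
3413 + 2734 = 6147 ≡ 2134 (mod 4013)

2134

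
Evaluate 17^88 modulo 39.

22

88 in binary is 1011000, i.e. 88 = 64 + 16 + 8.
17^1 ≡ 17 (mod 39)
17^2 ≡ 17^2 = 289 ≡ 16 (mod 39)
17^4 ≡ 16^2 = 256 ≡ 22 (mod 39)
17^8 ≡ 22^2 = 484 ≡ 16 (mod 39)
17^16 ≡ 16^2 = 256 ≡ 22 (mod 39)
17^32 ≡ 22^2 = 484 ≡ 16 (mod 39)
17^64 ≡ 16^2 = 256 ≡ 22 (mod 39)
17^88 = 17^64 × 17^16 × 17^8 ≡ 22 × 22 × 16 (mod 39).
Accumulate the product:
22 × 22 = 484 ≡ 16
16 × 16 = 256 ≡ 22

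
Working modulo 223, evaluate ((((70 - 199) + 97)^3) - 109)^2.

70 - 199 = -129 ≡ 94 (mod 223)
94 + 97 = 191
(191)^3 ≡ 13 (mod 223)
13 - 109 = -96 ≡ 127 (mod 223)
(127)^2 ≡ 73 (mod 223)

73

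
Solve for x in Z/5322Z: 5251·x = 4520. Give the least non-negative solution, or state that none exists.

536

gcd(5251, 5322) = 1, so a unique solution mod 5322 exists.
5251⁻¹ ≡ 3523 (mod 5322).
x ≡ 3523·4520 ≡ 536 (mod 5322).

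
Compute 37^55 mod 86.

37

Compute successive squares:
55 in binary is 110111, i.e. 55 = 32 + 16 + 4 + 2 + 1.
37^1 ≡ 37 (mod 86)
37^2 ≡ 37^2 = 1369 ≡ 79 (mod 86)
37^4 ≡ 79^2 = 6241 ≡ 49 (mod 86)
37^8 ≡ 49^2 = 2401 ≡ 79 (mod 86)
37^16 ≡ 79^2 = 6241 ≡ 49 (mod 86)
37^32 ≡ 49^2 = 2401 ≡ 79 (mod 86)
37^55 = 37^32 × 37^16 × 37^4 × 37^2 × 37^1 ≡ 79 × 49 × 49 × 79 × 37 (mod 86).
Accumulate the product:
79 × 49 = 3871 ≡ 1
1 × 49 = 49
49 × 79 = 3871 ≡ 1
1 × 37 = 37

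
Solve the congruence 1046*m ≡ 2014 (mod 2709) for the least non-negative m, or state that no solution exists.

494

gcd(1046, 2709) = 1, so a unique solution mod 2709 exists.
1046⁻¹ ≡ 2147 (mod 2709).
m ≡ 2147*2014 ≡ 494 (mod 2709).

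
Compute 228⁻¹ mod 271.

Apply the Euclidean algorithm and back-substitute:
271 = 1·228 + 43
228 = 5·43 + 13
43 = 3·13 + 4
13 = 3·4 + 1
4 = 4·1 + 0
gcd(228, 271) = 1, so the inverse exists.
Back-substitute for 1:
1 = 1·13 − 3·4
  = −3·43 + 10·13
  = 10·228 − 53·43
  = −53·271 + 63·228
So 228⁻¹ ≡ 63 (mod 271).

63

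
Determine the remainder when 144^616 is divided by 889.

616 in binary is 1001101000, i.e. 616 = 512 + 64 + 32 + 8.
144^1 ≡ 144 (mod 889)
144^2 ≡ 144^2 = 20736 ≡ 289 (mod 889)
144^4 ≡ 289^2 = 83521 ≡ 844 (mod 889)
144^8 ≡ 844^2 = 712336 ≡ 247 (mod 889)
144^16 ≡ 247^2 = 61009 ≡ 557 (mod 889)
144^32 ≡ 557^2 = 310249 ≡ 877 (mod 889)
144^64 ≡ 877^2 = 769129 ≡ 144 (mod 889)
144^128 ≡ 144^2 = 20736 ≡ 289 (mod 889)
144^256 ≡ 289^2 = 83521 ≡ 844 (mod 889)
144^512 ≡ 844^2 = 712336 ≡ 247 (mod 889)
144^616 = 144^512 * 144^64 * 144^32 * 144^8 ≡ 247 * 144 * 877 * 247 (mod 889).
Accumulate the product:
247 * 144 = 35568 ≡ 8
8 * 877 = 7016 ≡ 793
793 * 247 = 195871 ≡ 291

291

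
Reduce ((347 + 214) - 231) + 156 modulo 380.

106

347 + 214 = 561 ≡ 181 (mod 380)
181 - 231 = -50 ≡ 330 (mod 380)
330 + 156 = 486 ≡ 106 (mod 380)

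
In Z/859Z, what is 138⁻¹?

Run the extended Euclidean algorithm:
859 = 6×138 + 31
138 = 4×31 + 14
31 = 2×14 + 3
14 = 4×3 + 2
3 = 1×2 + 1
2 = 2×1 + 0
gcd(138, 859) = 1, so the inverse exists.
Bézout: 1 = 49×859 − 305×138.
So 138⁻¹ ≡ −305 ≡ 554 (mod 859).

554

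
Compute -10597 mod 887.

-10597 = -12·887 + 47, so -10597 ≡ 47 (mod 887).

47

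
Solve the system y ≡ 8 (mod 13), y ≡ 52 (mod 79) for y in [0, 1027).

13⁻¹ mod 79: 13×73 ≡ 1 (mod 79), so 13⁻¹ ≡ 73.
y = 8 + 13×((52 − 8)×73 mod 79) = 8 + 13×52 = 684.
Check: 684 mod 13 = 8, 684 mod 79 = 52. ✓

684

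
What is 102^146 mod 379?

97

Using repeated squaring:
102^1 ≡ 102 (mod 379)
102^2 ≡ 102^2 = 10404 ≡ 171 (mod 379)
102^4 ≡ 171^2 = 29241 ≡ 58 (mod 379)
102^8 ≡ 58^2 = 3364 ≡ 332 (mod 379)
102^16 ≡ 332^2 = 110224 ≡ 314 (mod 379)
102^32 ≡ 314^2 = 98596 ≡ 56 (mod 379)
102^64 ≡ 56^2 = 3136 ≡ 104 (mod 379)
102^128 ≡ 104^2 = 10816 ≡ 204 (mod 379)
102^146 = 102^128 * 102^16 * 102^2 ≡ 204 * 314 * 171 (mod 379).
Accumulate the product:
204 * 314 = 64056 ≡ 5
5 * 171 = 855 ≡ 97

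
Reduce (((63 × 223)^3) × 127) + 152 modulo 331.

63 × 223 = 14049 ≡ 147 (mod 331)
(147)^3 ≡ 247 (mod 331)
247 × 127 = 31369 ≡ 255 (mod 331)
255 + 152 = 407 ≡ 76 (mod 331)

76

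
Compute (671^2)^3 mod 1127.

232

(671)^2 ≡ 568 (mod 1127)
(568)^3 ≡ 232 (mod 1127)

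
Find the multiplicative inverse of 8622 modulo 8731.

801

Apply the Euclidean algorithm and back-substitute:
8731 = 1*8622 + 109
8622 = 79*109 + 11
109 = 9*11 + 10
11 = 1*10 + 1
10 = 10*1 + 0
gcd(8622, 8731) = 1, so the inverse exists.
Back-substitute for 1:
1 = 1*11 − 1*10
  = −1*109 + 10*11
  = 10*8622 − 791*109
  = −791*8731 + 801*8622
So 8622⁻¹ ≡ 801 (mod 8731).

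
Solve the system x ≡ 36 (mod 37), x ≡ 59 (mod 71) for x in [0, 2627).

37⁻¹ mod 71: 37*48 ≡ 1 (mod 71), so 37⁻¹ ≡ 48.
x = 36 + 37*((59 − 36)*48 mod 71) = 36 + 37*39 = 1479.

1479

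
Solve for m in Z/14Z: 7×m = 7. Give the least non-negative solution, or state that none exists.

gcd(7, 14) = 7, and 7 | 7, so solutions exist.
Divide through by 7: 1×m = 1 (mod 2).
1⁻¹ ≡ 1 (mod 2).
m ≡ 1×1 ≡ 1 (mod 2).
The smallest non-negative solution is m = 1.

1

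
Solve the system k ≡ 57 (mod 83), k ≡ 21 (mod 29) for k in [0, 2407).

804

83⁻¹ mod 29: 83*7 ≡ 1 (mod 29), so 83⁻¹ ≡ 7.
k = 57 + 83*((21 − 57)*7 mod 29) = 57 + 83*9 = 804.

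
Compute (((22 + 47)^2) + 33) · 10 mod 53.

28

22 + 47 = 69 ≡ 16 (mod 53)
(16)^2 ≡ 44 (mod 53)
44 + 33 = 77 ≡ 24 (mod 53)
24 · 10 = 240 ≡ 28 (mod 53)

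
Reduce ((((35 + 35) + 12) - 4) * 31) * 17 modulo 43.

41

35 + 35 = 70 ≡ 27 (mod 43)
27 + 12 = 39
39 - 4 = 35
35 * 31 = 1085 ≡ 10 (mod 43)
10 * 17 = 170 ≡ 41 (mod 43)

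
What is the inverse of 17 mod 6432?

Apply the Euclidean algorithm and back-substitute:
6432 = 378·17 + 6
17 = 2·6 + 5
6 = 1·5 + 1
5 = 5·1 + 0
gcd(17, 6432) = 1, so the inverse exists.
Back-substitute for 1:
1 = 1·6 − 1·5
  = −1·17 + 3·6
  = 3·6432 − 1135·17
So 17⁻¹ ≡ −1135 ≡ 5297 (mod 6432).

5297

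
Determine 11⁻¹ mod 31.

Apply the Euclidean algorithm and back-substitute:
31 = 2*11 + 9
11 = 1*9 + 2
9 = 4*2 + 1
2 = 2*1 + 0
gcd(11, 31) = 1, so the inverse exists.
Bézout: 1 = 5*31 − 14*11.
So 11⁻¹ ≡ −14 ≡ 17 (mod 31).

17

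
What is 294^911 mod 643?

Using repeated squaring:
911 in binary is 1110001111, i.e. 911 = 512 + 256 + 128 + 8 + 4 + 2 + 1.
294^1 ≡ 294 (mod 643)
294^2 ≡ 294^2 = 86436 ≡ 274 (mod 643)
294^4 ≡ 274^2 = 75076 ≡ 488 (mod 643)
294^8 ≡ 488^2 = 238144 ≡ 234 (mod 643)
294^16 ≡ 234^2 = 54756 ≡ 101 (mod 643)
294^32 ≡ 101^2 = 10201 ≡ 556 (mod 643)
294^64 ≡ 556^2 = 309136 ≡ 496 (mod 643)
294^128 ≡ 496^2 = 246016 ≡ 390 (mod 643)
294^256 ≡ 390^2 = 152100 ≡ 352 (mod 643)
294^512 ≡ 352^2 = 123904 ≡ 448 (mod 643)
294^911 = 294^512 * 294^256 * 294^128 * 294^8 * 294^4 * 294^2 * 294^1 ≡ 448 * 352 * 390 * 234 * 488 * 274 * 294 (mod 643).
Accumulate the product:
448 * 352 = 157696 ≡ 161
161 * 390 = 62790 ≡ 419
419 * 234 = 98046 ≡ 310
310 * 488 = 151280 ≡ 175
175 * 274 = 47950 ≡ 368
368 * 294 = 108192 ≡ 168

168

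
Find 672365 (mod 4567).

1016

672365 = 147·4567 + 1016, so 672365 ≡ 1016 (mod 4567).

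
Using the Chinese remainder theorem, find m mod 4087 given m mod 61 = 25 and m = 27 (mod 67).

61⁻¹ mod 67: 61×11 ≡ 1 (mod 67), so 61⁻¹ ≡ 11.
m = 25 + 61×((27 − 25)×11 mod 67) = 25 + 61×22 = 1367.
Check: 1367 mod 61 = 25, 1367 mod 67 = 27. ✓

1367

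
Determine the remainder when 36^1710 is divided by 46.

Compute successive squares:
1710 in binary is 11010101110, i.e. 1710 = 1024 + 512 + 128 + 32 + 8 + 4 + 2.
36^1 ≡ 36 (mod 46)
36^2 ≡ 36^2 = 1296 ≡ 8 (mod 46)
36^4 ≡ 8^2 = 64 ≡ 18 (mod 46)
36^8 ≡ 18^2 = 324 ≡ 2 (mod 46)
36^16 ≡ 2^2 = 4 (mod 46)
36^32 ≡ 4^2 = 16 (mod 46)
36^64 ≡ 16^2 = 256 ≡ 26 (mod 46)
36^128 ≡ 26^2 = 676 ≡ 32 (mod 46)
36^256 ≡ 32^2 = 1024 ≡ 12 (mod 46)
36^512 ≡ 12^2 = 144 ≡ 6 (mod 46)
36^1024 ≡ 6^2 = 36 (mod 46)
36^1710 = 36^1024 × 36^512 × 36^128 × 36^32 × 36^8 × 36^4 × 36^2 ≡ 36 × 6 × 32 × 16 × 2 × 18 × 8 (mod 46).
Accumulate the product:
36 × 6 = 216 ≡ 32
32 × 32 = 1024 ≡ 12
12 × 16 = 192 ≡ 8
8 × 2 = 16
16 × 18 = 288 ≡ 12
12 × 8 = 96 ≡ 4

4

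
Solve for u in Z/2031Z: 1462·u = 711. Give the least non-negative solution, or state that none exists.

63

gcd(1462, 2031) = 1, so a unique solution mod 2031 exists.
1462⁻¹ ≡ 1774 (mod 2031).
u ≡ 1774·711 ≡ 63 (mod 2031).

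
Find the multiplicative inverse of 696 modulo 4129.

4129 = 5×696 + 649
696 = 1×649 + 47
649 = 13×47 + 38
47 = 1×38 + 9
38 = 4×9 + 2
9 = 4×2 + 1
2 = 2×1 + 0
gcd(696, 4129) = 1, so the inverse exists.
Back-substitute for 1:
1 = 1×9 − 4×2
  = −4×38 + 17×9
  = 17×47 − 21×38
  = −21×649 + 290×47
  = 290×696 − 311×649
  = −311×4129 + 1845×696
So 696⁻¹ ≡ 1845 (mod 4129).

1845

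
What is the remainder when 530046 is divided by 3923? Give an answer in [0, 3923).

530046 = 135×3923 + 441, so 530046 ≡ 441 (mod 3923).

441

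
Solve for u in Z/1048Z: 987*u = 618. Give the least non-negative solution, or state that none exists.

gcd(987, 1048) = 1, so a unique solution mod 1048 exists.
987⁻¹ ≡ 859 (mod 1048).
u ≡ 859*618 ≡ 574 (mod 1048).

574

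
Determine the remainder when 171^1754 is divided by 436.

61

By square-and-multiply:
171^1 ≡ 171 (mod 436)
171^2 ≡ 171^2 = 29241 ≡ 29 (mod 436)
171^4 ≡ 29^2 = 841 ≡ 405 (mod 436)
171^8 ≡ 405^2 = 164025 ≡ 89 (mod 436)
171^16 ≡ 89^2 = 7921 ≡ 73 (mod 436)
171^32 ≡ 73^2 = 5329 ≡ 97 (mod 436)
171^64 ≡ 97^2 = 9409 ≡ 253 (mod 436)
171^128 ≡ 253^2 = 64009 ≡ 353 (mod 436)
171^256 ≡ 353^2 = 124609 ≡ 349 (mod 436)
171^512 ≡ 349^2 = 121801 ≡ 157 (mod 436)
171^1024 ≡ 157^2 = 24649 ≡ 233 (mod 436)
171^1754 = 171^1024 * 171^512 * 171^128 * 171^64 * 171^16 * 171^8 * 171^2 ≡ 233 * 157 * 353 * 253 * 73 * 89 * 29 (mod 436).
Accumulate the product:
233 * 157 = 36581 ≡ 393
393 * 353 = 138729 ≡ 81
81 * 253 = 20493 ≡ 1
1 * 73 = 73
73 * 89 = 6497 ≡ 393
393 * 29 = 11397 ≡ 61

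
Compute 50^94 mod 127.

Compute successive squares:
94 in binary is 1011110, i.e. 94 = 64 + 16 + 8 + 4 + 2.
50^1 ≡ 50 (mod 127)
50^2 ≡ 50^2 = 2500 ≡ 87 (mod 127)
50^4 ≡ 87^2 = 7569 ≡ 76 (mod 127)
50^8 ≡ 76^2 = 5776 ≡ 61 (mod 127)
50^16 ≡ 61^2 = 3721 ≡ 38 (mod 127)
50^32 ≡ 38^2 = 1444 ≡ 47 (mod 127)
50^64 ≡ 47^2 = 2209 ≡ 50 (mod 127)
50^94 = 50^64 × 50^16 × 50^8 × 50^4 × 50^2 ≡ 50 × 38 × 61 × 76 × 87 (mod 127).
Accumulate the product:
50 × 38 = 1900 ≡ 122
122 × 61 = 7442 ≡ 76
76 × 76 = 5776 ≡ 61
61 × 87 = 5307 ≡ 100

100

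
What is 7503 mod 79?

77

7503 = 94*79 + 77, so 7503 ≡ 77 (mod 79).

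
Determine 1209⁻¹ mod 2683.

2683 = 2*1209 + 265
1209 = 4*265 + 149
265 = 1*149 + 116
149 = 1*116 + 33
116 = 3*33 + 17
33 = 1*17 + 16
17 = 1*16 + 1
16 = 16*1 + 0
gcd(1209, 2683) = 1, so the inverse exists.
Bézout: 1 = 73*2683 − 162*1209.
So 1209⁻¹ ≡ −162 ≡ 2521 (mod 2683).

2521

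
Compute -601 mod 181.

123

-601 = -4·181 + 123, so -601 ≡ 123 (mod 181).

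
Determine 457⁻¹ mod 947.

947 = 2*457 + 33
457 = 13*33 + 28
33 = 1*28 + 5
28 = 5*5 + 3
5 = 1*3 + 2
3 = 1*2 + 1
2 = 2*1 + 0
gcd(457, 947) = 1, so the inverse exists.
Bézout: 1 = −180*947 + 373*457.
So 457⁻¹ ≡ 373 (mod 947).

373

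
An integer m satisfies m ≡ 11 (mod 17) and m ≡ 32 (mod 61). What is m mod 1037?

17⁻¹ mod 61: 17*18 ≡ 1 (mod 61), so 17⁻¹ ≡ 18.
m = 11 + 17*((32 − 11)*18 mod 61) = 11 + 17*12 = 215.

215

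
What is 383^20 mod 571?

20 in binary is 10100, i.e. 20 = 16 + 4.
383^1 ≡ 383 (mod 571)
383^2 ≡ 383^2 = 146689 ≡ 513 (mod 571)
383^4 ≡ 513^2 = 263169 ≡ 509 (mod 571)
383^8 ≡ 509^2 = 259081 ≡ 418 (mod 571)
383^16 ≡ 418^2 = 174724 ≡ 569 (mod 571)
383^20 = 383^16 × 383^4 ≡ 569 × 509 (mod 571).
569 × 509 = 289621 ≡ 124 (mod 571).

124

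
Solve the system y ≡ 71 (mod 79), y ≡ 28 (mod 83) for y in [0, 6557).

79⁻¹ mod 83: 79×62 ≡ 1 (mod 83), so 79⁻¹ ≡ 62.
y = 71 + 79×((28 − 71)×62 mod 83) = 71 + 79×73 = 5838.

5838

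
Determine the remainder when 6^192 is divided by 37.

Compute successive squares:
6^1 ≡ 6 (mod 37)
6^2 ≡ 6^2 = 36 (mod 37)
6^4 ≡ 36^2 = 1296 ≡ 1 (mod 37)
6^8 ≡ 1^2 = 1 (mod 37)
6^16 ≡ 1^2 = 1 (mod 37)
6^32 ≡ 1^2 = 1 (mod 37)
6^64 ≡ 1^2 = 1 (mod 37)
6^128 ≡ 1^2 = 1 (mod 37)
6^192 = 6^128 * 6^64 ≡ 1 * 1 (mod 37).
1 * 1 = 1 ≡ 1 (mod 37).

1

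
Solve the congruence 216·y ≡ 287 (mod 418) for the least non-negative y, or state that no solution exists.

no solution

gcd(216, 418) = 2, and 2 does not divide 287.
So the congruence has no solution.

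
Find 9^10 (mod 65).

Using repeated squaring:
9^1 ≡ 9 (mod 65)
9^2 ≡ 9^2 = 81 ≡ 16 (mod 65)
9^4 ≡ 16^2 = 256 ≡ 61 (mod 65)
9^8 ≡ 61^2 = 3721 ≡ 16 (mod 65)
9^10 = 9^8 * 9^2 ≡ 16 * 16 (mod 65).
16 * 16 = 256 ≡ 61 (mod 65).

61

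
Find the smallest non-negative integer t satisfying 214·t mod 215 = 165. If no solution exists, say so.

50

gcd(214, 215) = 1, so a unique solution mod 215 exists.
214⁻¹ ≡ 214 (mod 215).
t ≡ 214·165 ≡ 50 (mod 215).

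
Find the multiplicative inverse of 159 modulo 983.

915

Run the extended Euclidean algorithm:
983 = 6*159 + 29
159 = 5*29 + 14
29 = 2*14 + 1
14 = 14*1 + 0
gcd(159, 983) = 1, so the inverse exists.
Back-substitute for 1:
1 = 1*29 − 2*14
  = −2*159 + 11*29
  = 11*983 − 68*159
So 159⁻¹ ≡ −68 ≡ 915 (mod 983).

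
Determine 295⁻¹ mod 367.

Run the extended Euclidean algorithm:
367 = 1*295 + 72
295 = 4*72 + 7
72 = 10*7 + 2
7 = 3*2 + 1
2 = 2*1 + 0
gcd(295, 367) = 1, so the inverse exists.
Back-substitute for 1:
1 = 1*7 − 3*2
  = −3*72 + 31*7
  = 31*295 − 127*72
  = −127*367 + 158*295
So 295⁻¹ ≡ 158 (mod 367).

158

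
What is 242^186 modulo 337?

55

By square-and-multiply:
186 in binary is 10111010, i.e. 186 = 128 + 32 + 16 + 8 + 2.
242^1 ≡ 242 (mod 337)
242^2 ≡ 242^2 = 58564 ≡ 263 (mod 337)
242^4 ≡ 263^2 = 69169 ≡ 84 (mod 337)
242^8 ≡ 84^2 = 7056 ≡ 316 (mod 337)
242^16 ≡ 316^2 = 99856 ≡ 104 (mod 337)
242^32 ≡ 104^2 = 10816 ≡ 32 (mod 337)
242^64 ≡ 32^2 = 1024 ≡ 13 (mod 337)
242^128 ≡ 13^2 = 169 (mod 337)
242^186 = 242^128 * 242^32 * 242^16 * 242^8 * 242^2 ≡ 169 * 32 * 104 * 316 * 263 (mod 337).
Accumulate the product:
169 * 32 = 5408 ≡ 16
16 * 104 = 1664 ≡ 316
316 * 316 = 99856 ≡ 104
104 * 263 = 27352 ≡ 55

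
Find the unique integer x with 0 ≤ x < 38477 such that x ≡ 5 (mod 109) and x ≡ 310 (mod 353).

109⁻¹ mod 353: 109*285 ≡ 1 (mod 353), so 109⁻¹ ≡ 285.
x = 5 + 109*((310 − 5)*285 mod 353) = 5 + 109*87 = 9488.
Check: 9488 mod 109 = 5, 9488 mod 353 = 310. ✓

9488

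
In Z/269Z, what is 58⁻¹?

218

Apply the Euclidean algorithm and back-substitute:
269 = 4·58 + 37
58 = 1·37 + 21
37 = 1·21 + 16
21 = 1·16 + 5
16 = 3·5 + 1
5 = 5·1 + 0
gcd(58, 269) = 1, so the inverse exists.
Back-substitute for 1:
1 = 1·16 − 3·5
  = −3·21 + 4·16
  = 4·37 − 7·21
  = −7·58 + 11·37
  = 11·269 − 51·58
So 58⁻¹ ≡ −51 ≡ 218 (mod 269).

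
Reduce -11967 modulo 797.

-11967 = -16·797 + 785, so -11967 ≡ 785 (mod 797).

785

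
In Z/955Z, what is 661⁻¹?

955 = 1*661 + 294
661 = 2*294 + 73
294 = 4*73 + 2
73 = 36*2 + 1
2 = 2*1 + 0
gcd(661, 955) = 1, so the inverse exists.
Back-substitute for 1:
1 = 1*73 − 36*2
  = −36*294 + 145*73
  = 145*661 − 326*294
  = −326*955 + 471*661
So 661⁻¹ ≡ 471 (mod 955).

471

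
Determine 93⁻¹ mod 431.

241

Run the extended Euclidean algorithm:
431 = 4×93 + 59
93 = 1×59 + 34
59 = 1×34 + 25
34 = 1×25 + 9
25 = 2×9 + 7
9 = 1×7 + 2
7 = 3×2 + 1
2 = 2×1 + 0
gcd(93, 431) = 1, so the inverse exists.
Back-substitute for 1:
1 = 1×7 − 3×2
  = −3×9 + 4×7
  = 4×25 − 11×9
  = −11×34 + 15×25
  = 15×59 − 26×34
  = −26×93 + 41×59
  = 41×431 − 190×93
So 93⁻¹ ≡ −190 ≡ 241 (mod 431).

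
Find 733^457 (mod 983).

943

733^1 ≡ 733 (mod 983)
733^2 ≡ 733^2 = 537289 ≡ 571 (mod 983)
733^4 ≡ 571^2 = 326041 ≡ 668 (mod 983)
733^8 ≡ 668^2 = 446224 ≡ 925 (mod 983)
733^16 ≡ 925^2 = 855625 ≡ 415 (mod 983)
733^32 ≡ 415^2 = 172225 ≡ 200 (mod 983)
733^64 ≡ 200^2 = 40000 ≡ 680 (mod 983)
733^128 ≡ 680^2 = 462400 ≡ 390 (mod 983)
733^256 ≡ 390^2 = 152100 ≡ 718 (mod 983)
733^457 = 733^256 * 733^128 * 733^64 * 733^8 * 733^1 ≡ 718 * 390 * 680 * 925 * 733 (mod 983).
Accumulate the product:
718 * 390 = 280020 ≡ 848
848 * 680 = 576640 ≡ 602
602 * 925 = 556850 ≡ 472
472 * 733 = 345976 ≡ 943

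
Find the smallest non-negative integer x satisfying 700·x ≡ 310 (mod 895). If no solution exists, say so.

3

gcd(700, 895) = 5, and 5 | 310, so solutions exist.
Divide through by 5: 140·x ≡ 62 mod 179.
140⁻¹ ≡ 78 (mod 179).
x ≡ 78·62 ≡ 3 (mod 179).
The smallest non-negative solution is x = 3.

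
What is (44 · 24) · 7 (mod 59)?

44 · 24 = 1056 ≡ 53 (mod 59)
53 · 7 = 371 ≡ 17 (mod 59)

17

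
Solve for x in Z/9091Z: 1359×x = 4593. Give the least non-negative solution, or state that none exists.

gcd(1359, 9091) = 1, so a unique solution mod 9091 exists.
1359⁻¹ ≡ 7820 (mod 9091).
x ≡ 7820×4593 ≡ 7810 (mod 9091).

7810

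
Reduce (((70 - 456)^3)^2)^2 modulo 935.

276

70 - 456 = -386 ≡ 549 (mod 935)
(549)^3 ≡ 329 (mod 935)
(329)^2 ≡ 716 (mod 935)
(716)^2 ≡ 276 (mod 935)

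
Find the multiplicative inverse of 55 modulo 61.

Run the extended Euclidean algorithm:
61 = 1*55 + 6
55 = 9*6 + 1
6 = 6*1 + 0
gcd(55, 61) = 1, so the inverse exists.
Bézout: 1 = −9*61 + 10*55.
So 55⁻¹ ≡ 10 (mod 61).

10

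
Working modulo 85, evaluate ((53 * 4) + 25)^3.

33

53 * 4 = 212 ≡ 42 (mod 85)
42 + 25 = 67
(67)^3 ≡ 33 (mod 85)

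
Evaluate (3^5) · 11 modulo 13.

8

(3)^5 ≡ 9 (mod 13)
9 · 11 = 99 ≡ 8 (mod 13)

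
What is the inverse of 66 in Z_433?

269

433 = 6·66 + 37
66 = 1·37 + 29
37 = 1·29 + 8
29 = 3·8 + 5
8 = 1·5 + 3
5 = 1·3 + 2
3 = 1·2 + 1
2 = 2·1 + 0
gcd(66, 433) = 1, so the inverse exists.
Bézout: 1 = 25·433 − 164·66.
So 66⁻¹ ≡ −164 ≡ 269 (mod 433).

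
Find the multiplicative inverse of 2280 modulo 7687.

Apply the Euclidean algorithm and back-substitute:
7687 = 3*2280 + 847
2280 = 2*847 + 586
847 = 1*586 + 261
586 = 2*261 + 64
261 = 4*64 + 5
64 = 12*5 + 4
5 = 1*4 + 1
4 = 4*1 + 0
gcd(2280, 7687) = 1, so the inverse exists.
Back-substitute for 1:
1 = 1*5 − 1*4
  = −1*64 + 13*5
  = 13*261 − 53*64
  = −53*586 + 119*261
  = 119*847 − 172*586
  = −172*2280 + 463*847
  = 463*7687 − 1561*2280
So 2280⁻¹ ≡ −1561 ≡ 6126 (mod 7687).

6126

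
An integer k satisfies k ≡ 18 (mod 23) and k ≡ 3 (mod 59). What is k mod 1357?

593

23⁻¹ mod 59: 23*18 ≡ 1 (mod 59), so 23⁻¹ ≡ 18.
k = 18 + 23*((3 − 18)*18 mod 59) = 18 + 23*25 = 593.
Check: 593 mod 23 = 18, 593 mod 59 = 3. ✓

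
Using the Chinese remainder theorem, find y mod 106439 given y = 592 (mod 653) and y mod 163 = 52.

73728

653⁻¹ mod 163: 653×1 ≡ 1 (mod 163), so 653⁻¹ ≡ 1.
y = 592 + 653×((52 − 592)×1 mod 163) = 592 + 653×112 = 73728.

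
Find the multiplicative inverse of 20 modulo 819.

41

819 = 40*20 + 19
20 = 1*19 + 1
19 = 19*1 + 0
gcd(20, 819) = 1, so the inverse exists.
Back-substitute for 1:
1 = 1*20 − 1*19
  = −1*819 + 41*20
So 20⁻¹ ≡ 41 (mod 819).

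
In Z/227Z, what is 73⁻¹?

28

Apply the Euclidean algorithm and back-substitute:
227 = 3·73 + 8
73 = 9·8 + 1
8 = 8·1 + 0
gcd(73, 227) = 1, so the inverse exists.
Bézout: 1 = −9·227 + 28·73.
So 73⁻¹ ≡ 28 (mod 227).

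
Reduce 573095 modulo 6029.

340

573095 = 95*6029 + 340, so 573095 ≡ 340 (mod 6029).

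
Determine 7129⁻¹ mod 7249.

7249 = 1·7129 + 120
7129 = 59·120 + 49
120 = 2·49 + 22
49 = 2·22 + 5
22 = 4·5 + 2
5 = 2·2 + 1
2 = 2·1 + 0
gcd(7129, 7249) = 1, so the inverse exists.
Back-substitute for 1:
1 = 1·5 − 2·2
  = −2·22 + 9·5
  = 9·49 − 20·22
  = −20·120 + 49·49
  = 49·7129 − 2911·120
  = −2911·7249 + 2960·7129
So 7129⁻¹ ≡ 2960 (mod 7249).

2960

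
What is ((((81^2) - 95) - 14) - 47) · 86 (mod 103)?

(81)^2 ≡ 72 (mod 103)
72 - 95 = -23 ≡ 80 (mod 103)
80 - 14 = 66
66 - 47 = 19
19 · 86 = 1634 ≡ 89 (mod 103)

89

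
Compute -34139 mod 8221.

-34139 = -5·8221 + 6966, so -34139 ≡ 6966 (mod 8221).

6966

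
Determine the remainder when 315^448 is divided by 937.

Using repeated squaring:
448 in binary is 111000000, i.e. 448 = 256 + 128 + 64.
315^1 ≡ 315 (mod 937)
315^2 ≡ 315^2 = 99225 ≡ 840 (mod 937)
315^4 ≡ 840^2 = 705600 ≡ 39 (mod 937)
315^8 ≡ 39^2 = 1521 ≡ 584 (mod 937)
315^16 ≡ 584^2 = 341056 ≡ 925 (mod 937)
315^32 ≡ 925^2 = 855625 ≡ 144 (mod 937)
315^64 ≡ 144^2 = 20736 ≡ 122 (mod 937)
315^128 ≡ 122^2 = 14884 ≡ 829 (mod 937)
315^256 ≡ 829^2 = 687241 ≡ 420 (mod 937)
315^448 = 315^256 × 315^128 × 315^64 ≡ 420 × 829 × 122 (mod 937).
Accumulate the product:
420 × 829 = 348180 ≡ 553
553 × 122 = 67466 ≡ 2

2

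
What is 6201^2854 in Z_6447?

By square-and-multiply:
2854 in binary is 101100100110, i.e. 2854 = 2048 + 512 + 256 + 32 + 4 + 2.
6201^1 ≡ 6201 (mod 6447)
6201^2 ≡ 6201^2 = 38452401 ≡ 2493 (mod 6447)
6201^4 ≡ 2493^2 = 6215049 ≡ 141 (mod 6447)
6201^8 ≡ 141^2 = 19881 ≡ 540 (mod 6447)
6201^16 ≡ 540^2 = 291600 ≡ 1485 (mod 6447)
6201^32 ≡ 1485^2 = 2205225 ≡ 351 (mod 6447)
6201^64 ≡ 351^2 = 123201 ≡ 708 (mod 6447)
6201^128 ≡ 708^2 = 501264 ≡ 4845 (mod 6447)
6201^256 ≡ 4845^2 = 23474025 ≡ 498 (mod 6447)
6201^512 ≡ 498^2 = 248004 ≡ 3018 (mod 6447)
6201^1024 ≡ 3018^2 = 9108324 ≡ 5160 (mod 6447)
6201^2048 ≡ 5160^2 = 26625600 ≡ 5937 (mod 6447)
6201^2854 = 6201^2048 * 6201^512 * 6201^256 * 6201^32 * 6201^4 * 6201^2 ≡ 5937 * 3018 * 498 * 351 * 141 * 2493 (mod 6447).
Accumulate the product:
5937 * 3018 = 17917866 ≡ 1653
1653 * 498 = 823194 ≡ 4425
4425 * 351 = 1553175 ≡ 5895
5895 * 141 = 831195 ≡ 5979
5979 * 2493 = 14905647 ≡ 183

183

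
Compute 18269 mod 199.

160

18269 = 91×199 + 160, so 18269 ≡ 160 (mod 199).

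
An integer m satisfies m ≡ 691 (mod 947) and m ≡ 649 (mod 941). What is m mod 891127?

947⁻¹ mod 941: 947*157 ≡ 1 (mod 941), so 947⁻¹ ≡ 157.
m = 691 + 947*((649 − 691)*157 mod 941) = 691 + 947*934 = 885189.
Check: 885189 mod 947 = 691, 885189 mod 941 = 649. ✓

885189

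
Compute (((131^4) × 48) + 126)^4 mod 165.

126

(131)^4 ≡ 1 (mod 165)
1 × 48 = 48
48 + 126 = 174 ≡ 9 (mod 165)
(9)^4 ≡ 126 (mod 165)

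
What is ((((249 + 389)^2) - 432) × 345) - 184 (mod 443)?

249 + 389 = 638 ≡ 195 (mod 443)
(195)^2 ≡ 370 (mod 443)
370 - 432 = -62 ≡ 381 (mod 443)
381 × 345 = 131445 ≡ 317 (mod 443)
317 - 184 = 133

133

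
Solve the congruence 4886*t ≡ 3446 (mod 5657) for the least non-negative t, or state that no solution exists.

2138

gcd(4886, 5657) = 1, so a unique solution mod 5657 exists.
4886⁻¹ ≡ 631 (mod 5657).
t ≡ 631*3446 ≡ 2138 (mod 5657).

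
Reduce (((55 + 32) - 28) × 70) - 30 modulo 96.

68

55 + 32 = 87
87 - 28 = 59
59 × 70 = 4130 ≡ 2 (mod 96)
2 - 30 = -28 ≡ 68 (mod 96)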